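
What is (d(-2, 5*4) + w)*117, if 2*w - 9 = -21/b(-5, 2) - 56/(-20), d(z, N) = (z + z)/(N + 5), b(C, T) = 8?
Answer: 207207/400 ≈ 518.02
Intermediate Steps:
d(z, N) = 2*z/(5 + N) (d(z, N) = (2*z)/(5 + N) = 2*z/(5 + N))
w = 367/80 (w = 9/2 + (-21/8 - 56/(-20))/2 = 9/2 + (-21*⅛ - 56*(-1/20))/2 = 9/2 + (-21/8 + 14/5)/2 = 9/2 + (½)*(7/40) = 9/2 + 7/80 = 367/80 ≈ 4.5875)
(d(-2, 5*4) + w)*117 = (2*(-2)/(5 + 5*4) + 367/80)*117 = (2*(-2)/(5 + 20) + 367/80)*117 = (2*(-2)/25 + 367/80)*117 = (2*(-2)*(1/25) + 367/80)*117 = (-4/25 + 367/80)*117 = (1771/400)*117 = 207207/400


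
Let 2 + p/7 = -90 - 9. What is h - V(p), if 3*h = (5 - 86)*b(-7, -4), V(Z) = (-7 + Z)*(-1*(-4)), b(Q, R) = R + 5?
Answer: 2829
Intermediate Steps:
p = -707 (p = -14 + 7*(-90 - 9) = -14 + 7*(-99) = -14 - 693 = -707)
b(Q, R) = 5 + R
V(Z) = -28 + 4*Z (V(Z) = (-7 + Z)*4 = -28 + 4*Z)
h = -27 (h = ((5 - 86)*(5 - 4))/3 = (-81*1)/3 = (⅓)*(-81) = -27)
h - V(p) = -27 - (-28 + 4*(-707)) = -27 - (-28 - 2828) = -27 - 1*(-2856) = -27 + 2856 = 2829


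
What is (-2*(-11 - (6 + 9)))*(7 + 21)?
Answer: 1456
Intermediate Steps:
(-2*(-11 - (6 + 9)))*(7 + 21) = -2*(-11 - 1*15)*28 = -2*(-11 - 15)*28 = -2*(-26)*28 = 52*28 = 1456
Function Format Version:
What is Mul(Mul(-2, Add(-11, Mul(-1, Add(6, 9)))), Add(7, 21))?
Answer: 1456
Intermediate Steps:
Mul(Mul(-2, Add(-11, Mul(-1, Add(6, 9)))), Add(7, 21)) = Mul(Mul(-2, Add(-11, Mul(-1, 15))), 28) = Mul(Mul(-2, Add(-11, -15)), 28) = Mul(Mul(-2, -26), 28) = Mul(52, 28) = 1456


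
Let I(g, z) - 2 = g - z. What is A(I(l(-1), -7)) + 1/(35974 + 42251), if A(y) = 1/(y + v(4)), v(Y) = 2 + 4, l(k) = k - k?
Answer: 5216/78225 ≈ 0.066679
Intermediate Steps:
l(k) = 0
I(g, z) = 2 + g - z (I(g, z) = 2 + (g - z) = 2 + g - z)
v(Y) = 6
A(y) = 1/(6 + y) (A(y) = 1/(y + 6) = 1/(6 + y))
A(I(l(-1), -7)) + 1/(35974 + 42251) = 1/(6 + (2 + 0 - 1*(-7))) + 1/(35974 + 42251) = 1/(6 + (2 + 0 + 7)) + 1/78225 = 1/(6 + 9) + 1/78225 = 1/15 + 1/78225 = 5216/78225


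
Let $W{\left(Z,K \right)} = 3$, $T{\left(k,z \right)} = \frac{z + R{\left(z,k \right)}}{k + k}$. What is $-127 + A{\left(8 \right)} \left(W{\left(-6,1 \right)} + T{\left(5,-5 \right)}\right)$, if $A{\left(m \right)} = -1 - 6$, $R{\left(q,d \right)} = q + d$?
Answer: $- \frac{289}{2} \approx -144.5$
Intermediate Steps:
$R{\left(q,d \right)} = d + q$
$T{\left(k,z \right)} = \frac{k + 2 z}{2 k}$ ($T{\left(k,z \right)} = \frac{z + \left(k + z\right)}{k + k} = \frac{k + 2 z}{2 k}$)
$A{\left(m \right)} = -7$ ($A{\left(m \right)} = -1 - 6 = -7$)
$-127 + A{\left(8 \right)} \left(W{\left(-6,1 \right)} + T{\left(5,-5 \right)}\right) = -127 - 7 \left(3 + \frac{-5 + \frac{1}{2} \cdot 5}{5}\right) = -127 - 7 \left(3 + \frac{-5 + \frac{5}{2}}{5}\right) = -127 - 7 \left(3 + \frac{1}{5} \left(- \frac{5}{2}\right)\right) = -127 - 7 \left(3 - \frac{1}{2}\right) = -127 - \frac{35}{2} = - \frac{289}{2}$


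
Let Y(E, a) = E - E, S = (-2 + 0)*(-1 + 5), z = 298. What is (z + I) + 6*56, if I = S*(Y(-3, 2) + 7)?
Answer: 578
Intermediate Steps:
S = -8 (S = -2*4 = -8)
Y(E, a) = 0
I = -56 (I = -8*(0 + 7) = -8*7 = -56)
(z + I) + 6*56 = (298 - 56) + 6*56 = 242 + 336 = 578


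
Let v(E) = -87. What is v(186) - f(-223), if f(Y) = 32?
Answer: -119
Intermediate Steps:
v(186) - f(-223) = -87 - 1*32 = -87 - 32 = -119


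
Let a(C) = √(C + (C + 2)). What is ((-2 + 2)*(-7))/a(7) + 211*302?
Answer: 63722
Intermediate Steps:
a(C) = √(2 + 2*C) (a(C) = √(C + (2 + C)) = √(2 + 2*C))
((-2 + 2)*(-7))/a(7) + 211*302 = ((-2 + 2)*(-7))/(√(2 + 2*7)) + 211*302 = (0*(-7))/(√(2 + 14)) + 63722 = 0/(√16) + 63722 = 0/4 + 63722 = 0*(¼) + 63722 = 0 + 63722 = 63722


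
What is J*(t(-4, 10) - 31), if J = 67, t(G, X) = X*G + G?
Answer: -5025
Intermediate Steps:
t(G, X) = G + G*X (t(G, X) = G*X + G = G + G*X)
J*(t(-4, 10) - 31) = 67*(-4*(1 + 10) - 31) = 67*(-4*11 - 31) = 67*(-44 - 31) = 67*(-75) = -5025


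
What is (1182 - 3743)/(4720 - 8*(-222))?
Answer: -2561/6496 ≈ -0.39424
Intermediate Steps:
(1182 - 3743)/(4720 - 8*(-222)) = -2561/(4720 + 1776) = -2561/6496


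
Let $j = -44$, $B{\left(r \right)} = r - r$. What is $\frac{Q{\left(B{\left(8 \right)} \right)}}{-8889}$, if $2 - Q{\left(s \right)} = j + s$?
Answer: $- \frac{46}{8889} \approx -0.0051749$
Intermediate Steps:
$B{\left(r \right)} = 0$
$Q{\left(s \right)} = 46 - s$ ($Q{\left(s \right)} = 2 - \left(-44 + s\right) = 46 - s$)
$\frac{Q{\left(B{\left(8 \right)} \right)}}{-8889} = \frac{46 - 0}{-8889} = \left(46 + 0\right) \left(- \frac{1}{8889}\right) = 46 \left(- \frac{1}{8889}\right) = - \frac{46}{8889}$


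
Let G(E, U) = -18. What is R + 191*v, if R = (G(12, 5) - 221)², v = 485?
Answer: 149756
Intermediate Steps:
R = 57121 (R = (-18 - 221)² = (-239)² = 57121)
R + 191*v = 57121 + 191*485 = 57121 + 92635 = 149756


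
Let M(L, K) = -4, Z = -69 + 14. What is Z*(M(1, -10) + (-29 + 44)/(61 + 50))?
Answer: 7865/37 ≈ 212.57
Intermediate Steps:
Z = -55
Z*(M(1, -10) + (-29 + 44)/(61 + 50)) = -55*(-4 + (-29 + 44)/(61 + 50)) = -55*(-4 + 15/111) = -55*(-4 + 15*(1/111)) = -55*(-4 + 5/37) = -55*(-143/37) = 7865/37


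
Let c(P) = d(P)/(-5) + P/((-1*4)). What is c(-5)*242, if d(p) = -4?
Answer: 4961/10 ≈ 496.10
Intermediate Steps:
c(P) = 4/5 - P/4 (c(P) = -4/(-5) + P/((-1*4)) = -4*(-1/5) + P/(-4) = 4/5 + P*(-1/4) = 4/5 - P/4)
c(-5)*242 = (4/5 - 1/4*(-5))*242 = (4/5 + 5/4)*242 = (41/20)*242 = 4961/10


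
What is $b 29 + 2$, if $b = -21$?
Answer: $-607$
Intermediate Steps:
$b 29 + 2 = \left(-21\right) 29 + 2 = -609 + 2 = -607$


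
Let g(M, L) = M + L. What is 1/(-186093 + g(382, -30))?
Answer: -1/185741 ≈ -5.3838e-6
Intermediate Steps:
g(M, L) = L + M
1/(-186093 + g(382, -30)) = 1/(-186093 + (-30 + 382)) = 1/(-186093 + 352) = 1/(-185741) = -1/185741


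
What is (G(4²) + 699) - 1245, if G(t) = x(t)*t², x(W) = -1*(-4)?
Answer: 478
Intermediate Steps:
x(W) = 4
G(t) = 4*t²
(G(4²) + 699) - 1245 = (4*(4²)² + 699) - 1245 = (4*16² + 699) - 1245 = (4*256 + 699) - 1245 = (1024 + 699) - 1245 = 1723 - 1245 = 478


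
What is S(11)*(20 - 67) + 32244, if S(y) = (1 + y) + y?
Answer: 31163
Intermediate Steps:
S(y) = 1 + 2*y
S(11)*(20 - 67) + 32244 = (1 + 2*11)*(20 - 67) + 32244 = (1 + 22)*(-47) + 32244 = 23*(-47) + 32244 = -1081 + 32244 = 31163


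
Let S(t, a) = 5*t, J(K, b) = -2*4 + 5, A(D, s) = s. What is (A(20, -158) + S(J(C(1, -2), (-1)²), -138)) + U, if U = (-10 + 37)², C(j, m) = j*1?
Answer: 556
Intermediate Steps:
C(j, m) = j
J(K, b) = -3 (J(K, b) = -8 + 5 = -3)
U = 729 (U = 27² = 729)
(A(20, -158) + S(J(C(1, -2), (-1)²), -138)) + U = (-158 + 5*(-3)) + 729 = (-158 - 15) + 729 = -173 + 729 = 556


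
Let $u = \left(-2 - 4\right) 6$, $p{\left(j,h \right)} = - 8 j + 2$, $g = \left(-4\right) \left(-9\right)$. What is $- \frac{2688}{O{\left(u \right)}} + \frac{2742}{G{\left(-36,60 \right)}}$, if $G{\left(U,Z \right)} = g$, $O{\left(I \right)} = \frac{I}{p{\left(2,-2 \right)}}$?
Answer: $- \frac{5815}{6} \approx -969.17$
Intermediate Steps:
$g = 36$
$p{\left(j,h \right)} = 2 - 8 j$
$u = -36$ ($u = \left(-6\right) 6 = -36$)
$O{\left(I \right)} = - \frac{I}{14}$ ($O{\left(I \right)} = \frac{I}{2 - 16} = \frac{I}{-14} = I \left(- \frac{1}{14}\right) = - \frac{I}{14}$)
$G{\left(U,Z \right)} = 36$
$- \frac{2688}{O{\left(u \right)}} + \frac{2742}{G{\left(-36,60 \right)}} = - \frac{2688}{\left(- \frac{1}{14}\right) \left(-36\right)} + \frac{2742}{36} = - \frac{2688}{\frac{18}{7}} + 2742 \cdot \frac{1}{36} = \left(-2688\right) \frac{7}{18} + \frac{457}{6} = - \frac{3136}{3} + \frac{457}{6} = - \frac{5815}{6}$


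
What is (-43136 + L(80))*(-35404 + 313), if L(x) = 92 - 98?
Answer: 1513895922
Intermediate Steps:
L(x) = -6
(-43136 + L(80))*(-35404 + 313) = (-43136 - 6)*(-35404 + 313) = -43142*(-35091) = 1513895922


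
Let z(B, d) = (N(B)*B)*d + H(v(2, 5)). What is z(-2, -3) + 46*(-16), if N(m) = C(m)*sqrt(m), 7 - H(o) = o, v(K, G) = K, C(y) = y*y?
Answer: -731 + 24*I*sqrt(2) ≈ -731.0 + 33.941*I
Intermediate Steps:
C(y) = y**2
H(o) = 7 - o
N(m) = m**(5/2) (N(m) = m**2*sqrt(m) = m**(5/2))
z(B, d) = 5 + d*B**(7/2) (z(B, d) = (B**(5/2)*B)*d + (7 - 1*2) = B**(7/2)*d + (7 - 2) = d*B**(7/2) + 5 = 5 + d*B**(7/2))
z(-2, -3) + 46*(-16) = (5 - (-24)*I*sqrt(2)) + 46*(-16) = (5 - (-24)*I*sqrt(2)) - 736 = (5 + 24*I*sqrt(2)) - 736 = -731 + 24*I*sqrt(2)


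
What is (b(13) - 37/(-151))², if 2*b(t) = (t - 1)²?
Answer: 119006281/22801 ≈ 5219.3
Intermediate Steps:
b(t) = (-1 + t)²/2 (b(t) = (t - 1)²/2 = (-1 + t)²/2)
(b(13) - 37/(-151))² = ((-1 + 13)²/2 - 37/(-151))² = ((½)*12² - 37*(-1/151))² = ((½)*144 + 37/151)² = (72 + 37/151)² = (10909/151)² = 119006281/22801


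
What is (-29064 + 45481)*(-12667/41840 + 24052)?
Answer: 16520804904421/41840 ≈ 3.9486e+8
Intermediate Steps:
(-29064 + 45481)*(-12667/41840 + 24052) = 16417*(-12667*1/41840 + 24052) = 16417*(-12667/41840 + 24052) = 16417*(1006323013/41840) = 16520804904421/41840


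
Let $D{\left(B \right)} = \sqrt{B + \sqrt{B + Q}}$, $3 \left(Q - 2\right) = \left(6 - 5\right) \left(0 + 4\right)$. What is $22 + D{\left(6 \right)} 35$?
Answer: $22 + \frac{35 \sqrt{54 + 6 \sqrt{21}}}{3} \approx 127.32$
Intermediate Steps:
$Q = \frac{10}{3}$ ($Q = 2 + \frac{\left(6 - 5\right) \left(0 + 4\right)}{3} = 2 + \frac{1 \cdot 4}{3} = 2 + \frac{1}{3} \cdot 4 = 2 + \frac{4}{3} = \frac{10}{3} \approx 3.3333$)
$D{\left(B \right)} = \sqrt{B + \sqrt{\frac{10}{3} + B}}$ ($D{\left(B \right)} = \sqrt{B + \sqrt{B + \frac{10}{3}}} = \sqrt{B + \sqrt{\frac{10}{3} + B}}$)
$22 + D{\left(6 \right)} 35 = 22 + \sqrt{6 + \sqrt{\frac{10}{3} + 6}} \cdot 35 = 22 + \sqrt{6 + \sqrt{\frac{28}{3}}} \cdot 35 = 22 + \sqrt{6 + \frac{2 \sqrt{21}}{3}} \cdot 35 = 22 + 35 \sqrt{6 + \frac{2 \sqrt{21}}{3}}$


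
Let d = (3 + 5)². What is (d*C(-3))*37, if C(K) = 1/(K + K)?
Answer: -1184/3 ≈ -394.67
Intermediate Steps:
C(K) = 1/(2*K)
d = 64 (d = 8² = 64)
(d*C(-3))*37 = (64*((½)/(-3)))*37 = (64*((½)*(-⅓)))*37 = (64*(-⅙))*37 = -32/3*37 = -1184/3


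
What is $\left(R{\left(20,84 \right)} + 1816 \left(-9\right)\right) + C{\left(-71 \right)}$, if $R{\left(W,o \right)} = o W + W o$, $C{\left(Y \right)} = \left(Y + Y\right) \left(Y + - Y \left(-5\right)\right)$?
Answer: $47508$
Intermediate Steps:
$C{\left(Y \right)} = 12 Y^{2}$ ($C{\left(Y \right)} = 2 Y \left(Y + 5 Y\right) = 2 Y 6 Y = 12 Y^{2}$)
$R{\left(W,o \right)} = 2 W o$ ($R{\left(W,o \right)} = W o + W o = 2 W o$)
$\left(R{\left(20,84 \right)} + 1816 \left(-9\right)\right) + C{\left(-71 \right)} = \left(2 \cdot 20 \cdot 84 + 1816 \left(-9\right)\right) + 12 \left(-71\right)^{2} = \left(3360 - 16344\right) + 12 \cdot 5041 = -12984 + 60492 = 47508$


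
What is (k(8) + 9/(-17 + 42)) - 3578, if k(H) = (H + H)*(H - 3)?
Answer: -87441/25 ≈ -3497.6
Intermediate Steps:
k(H) = 2*H*(-3 + H) (k(H) = (2*H)*(-3 + H) = 2*H*(-3 + H))
(k(8) + 9/(-17 + 42)) - 3578 = (2*8*(-3 + 8) + 9/(-17 + 42)) - 3578 = (2*8*5 + 9/25) - 3578 = (80 + 9*(1/25)) - 3578 = (80 + 9/25) - 3578 = 2009/25 - 3578 = -87441/25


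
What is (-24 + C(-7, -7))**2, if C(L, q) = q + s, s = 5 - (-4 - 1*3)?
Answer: 361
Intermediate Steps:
s = 12 (s = 5 - (-4 - 3) = 5 - 1*(-7) = 5 + 7 = 12)
C(L, q) = 12 + q (C(L, q) = q + 12 = 12 + q)
(-24 + C(-7, -7))**2 = (-24 + (12 - 7))**2 = (-24 + 5)**2 = (-19)**2 = 361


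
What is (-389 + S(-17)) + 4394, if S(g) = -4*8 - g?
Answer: 3990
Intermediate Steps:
S(g) = -32 - g
(-389 + S(-17)) + 4394 = (-389 + (-32 - 1*(-17))) + 4394 = (-389 + (-32 + 17)) + 4394 = (-389 - 15) + 4394 = -404 + 4394 = 3990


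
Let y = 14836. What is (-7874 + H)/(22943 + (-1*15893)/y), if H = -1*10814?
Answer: -277255168/340366455 ≈ -0.81458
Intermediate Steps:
H = -10814
(-7874 + H)/(22943 + (-1*15893)/y) = (-7874 - 10814)/(22943 - 1*15893/14836) = -18688/(22943 - 15893*1/14836) = -18688/(22943 - 15893/14836) = -18688/340366455/14836 = -18688*14836/340366455 = -277255168/340366455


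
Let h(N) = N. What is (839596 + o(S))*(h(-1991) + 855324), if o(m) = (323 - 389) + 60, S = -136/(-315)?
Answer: 716449853470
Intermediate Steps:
S = 136/315 (S = -136*(-1/315) = 136/315 ≈ 0.43175)
o(m) = -6 (o(m) = -66 + 60 = -6)
(839596 + o(S))*(h(-1991) + 855324) = (839596 - 6)*(-1991 + 855324) = 839590*853333 = 716449853470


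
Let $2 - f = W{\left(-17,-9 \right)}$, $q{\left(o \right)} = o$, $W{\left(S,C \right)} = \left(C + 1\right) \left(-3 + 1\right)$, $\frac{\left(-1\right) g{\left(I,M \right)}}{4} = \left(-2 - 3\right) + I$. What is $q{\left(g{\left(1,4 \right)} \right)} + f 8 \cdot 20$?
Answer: $-2224$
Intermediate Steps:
$g{\left(I,M \right)} = 20 - 4 I$ ($g{\left(I,M \right)} = - 4 \left(\left(-2 - 3\right) + I\right) = - 4 \left(-5 + I\right) = 20 - 4 I$)
$W{\left(S,C \right)} = -2 - 2 C$ ($W{\left(S,C \right)} = \left(1 + C\right) \left(-2\right) = -2 - 2 C$)
$f = -14$ ($f = 2 - \left(-2 - -18\right) = 2 - \left(-2 + 18\right) = 2 - 16 = -14$)
$q{\left(g{\left(1,4 \right)} \right)} + f 8 \cdot 20 = \left(20 - 4\right) - 14 \cdot 8 \cdot 20 = \left(20 - 4\right) - 2240 = 16 - 2240 = -2224$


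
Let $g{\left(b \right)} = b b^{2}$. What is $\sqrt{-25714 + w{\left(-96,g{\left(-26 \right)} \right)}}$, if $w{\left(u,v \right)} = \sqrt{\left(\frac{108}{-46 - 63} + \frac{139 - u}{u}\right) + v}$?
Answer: $\frac{\sqrt{-43993156896 + 654 i \sqrt{120304115538}}}{1308} \approx 0.41341 + 160.36 i$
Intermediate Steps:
$g{\left(b \right)} = b^{3}$
$w{\left(u,v \right)} = \sqrt{- \frac{108}{109} + v + \frac{139 - u}{u}}$ ($w{\left(u,v \right)} = \sqrt{\left(\frac{108}{-46 - 63} + \frac{139 - u}{u}\right) + v} = \sqrt{\left(\frac{108}{-109} + \frac{139 - u}{u}\right) + v} = \sqrt{\left(108 \left(- \frac{1}{109}\right) + \frac{139 - u}{u}\right) + v} = \sqrt{\left(- \frac{108}{109} + \frac{139 - u}{u}\right) + v} = \sqrt{- \frac{108}{109} + v + \frac{139 - u}{u}}$)
$\sqrt{-25714 + w{\left(-96,g{\left(-26 \right)} \right)}} = \sqrt{-25714 + \frac{\sqrt{-23653 + 11881 \left(-26\right)^{3} + \frac{1651459}{-96}}}{109}} = \sqrt{-25714 + \frac{\sqrt{-23653 + 11881 \left(-17576\right) + 1651459 \left(- \frac{1}{96}\right)}}{109}} = \sqrt{-25714 + \frac{\sqrt{-23653 - 208820456 - \frac{1651459}{96}}}{109}} = \sqrt{-25714 + \frac{\sqrt{- \frac{20050685923}{96}}}{109}} = \sqrt{-25714 + \frac{\frac{1}{24} i \sqrt{120304115538}}{109}} = \sqrt{-25714 + \frac{i \sqrt{120304115538}}{2616}}$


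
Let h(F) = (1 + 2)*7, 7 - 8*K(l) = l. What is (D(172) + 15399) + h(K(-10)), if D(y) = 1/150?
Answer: 2313001/150 ≈ 15420.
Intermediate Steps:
K(l) = 7/8 - l/8
h(F) = 21 (h(F) = 3*7 = 21)
D(y) = 1/150
(D(172) + 15399) + h(K(-10)) = (1/150 + 15399) + 21 = 2309851/150 + 21 = 2313001/150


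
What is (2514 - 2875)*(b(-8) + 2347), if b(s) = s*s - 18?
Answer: -863873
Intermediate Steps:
b(s) = -18 + s**2 (b(s) = s**2 - 18 = -18 + s**2)
(2514 - 2875)*(b(-8) + 2347) = (2514 - 2875)*((-18 + (-8)**2) + 2347) = -361*((-18 + 64) + 2347) = -361*(46 + 2347) = -361*2393 = -863873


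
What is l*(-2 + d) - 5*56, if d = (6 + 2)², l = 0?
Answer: -280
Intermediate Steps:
d = 64 (d = 8² = 64)
l*(-2 + d) - 5*56 = 0*(-2 + 64) - 5*56 = 0*62 - 280 = 0 - 280 = -280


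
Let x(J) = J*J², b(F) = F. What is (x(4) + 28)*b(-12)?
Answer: -1104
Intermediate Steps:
x(J) = J³
(x(4) + 28)*b(-12) = (4³ + 28)*(-12) = (64 + 28)*(-12) = 92*(-12) = -1104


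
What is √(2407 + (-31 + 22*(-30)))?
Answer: 2*√429 ≈ 41.425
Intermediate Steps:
√(2407 + (-31 + 22*(-30))) = √(2407 + (-31 - 660)) = √(2407 - 691) = √1716 = 2*√429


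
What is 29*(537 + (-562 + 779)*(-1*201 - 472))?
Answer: -4219616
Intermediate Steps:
29*(537 + (-562 + 779)*(-1*201 - 472)) = 29*(537 + 217*(-201 - 472)) = 29*(537 + 217*(-673)) = 29*(537 - 146041) = 29*(-145504) = -4219616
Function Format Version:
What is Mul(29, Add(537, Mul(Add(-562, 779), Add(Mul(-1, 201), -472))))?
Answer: -4219616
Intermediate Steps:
Mul(29, Add(537, Mul(Add(-562, 779), Add(Mul(-1, 201), -472)))) = Mul(29, Add(537, Mul(217, Add(-201, -472)))) = Mul(29, Add(537, Mul(217, -673))) = Mul(29, Add(537, -146041)) = Mul(29, -145504) = -4219616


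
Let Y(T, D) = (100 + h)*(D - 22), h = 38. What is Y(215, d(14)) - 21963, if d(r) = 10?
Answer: -23619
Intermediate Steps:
Y(T, D) = -3036 + 138*D (Y(T, D) = (100 + 38)*(D - 22) = 138*(-22 + D) = -3036 + 138*D)
Y(215, d(14)) - 21963 = (-3036 + 138*10) - 21963 = (-3036 + 1380) - 21963 = -1656 - 21963 = -23619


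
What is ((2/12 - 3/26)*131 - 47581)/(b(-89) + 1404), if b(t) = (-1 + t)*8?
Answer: -1855397/26676 ≈ -69.553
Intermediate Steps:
b(t) = -8 + 8*t
((2/12 - 3/26)*131 - 47581)/(b(-89) + 1404) = ((2/12 - 3/26)*131 - 47581)/((-8 + 8*(-89)) + 1404) = ((2*(1/12) - 3*1/26)*131 - 47581)/((-8 - 712) + 1404) = ((⅙ - 3/26)*131 - 47581)/(-720 + 1404) = ((2/39)*131 - 47581)/684 = (262/39 - 47581)*(1/684) = -1855397/39*1/684 = -1855397/26676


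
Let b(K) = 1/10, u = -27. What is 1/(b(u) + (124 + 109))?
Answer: 10/2331 ≈ 0.0042900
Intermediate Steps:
b(K) = 1/10
1/(b(u) + (124 + 109)) = 1/(1/10 + (124 + 109)) = 1/(1/10 + 233) = 1/(2331/10) = 10/2331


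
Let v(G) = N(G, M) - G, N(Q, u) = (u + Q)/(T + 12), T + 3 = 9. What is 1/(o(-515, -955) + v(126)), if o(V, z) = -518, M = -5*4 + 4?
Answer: -9/5741 ≈ -0.0015677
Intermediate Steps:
T = 6 (T = -3 + 9 = 6)
M = -16 (M = -20 + 4 = -16)
N(Q, u) = Q/18 + u/18 (N(Q, u) = (u + Q)/(6 + 12) = (Q + u)/18 = (Q + u)*(1/18) = Q/18 + u/18)
v(G) = -8/9 - 17*G/18 (v(G) = (G/18 + (1/18)*(-16)) - G = (G/18 - 8/9) - G = (-8/9 + G/18) - G = -8/9 - 17*G/18)
1/(o(-515, -955) + v(126)) = 1/(-518 + (-8/9 - 17/18*126)) = 1/(-518 + (-8/9 - 119)) = 1/(-518 - 1079/9) = 1/(-5741/9) = -9/5741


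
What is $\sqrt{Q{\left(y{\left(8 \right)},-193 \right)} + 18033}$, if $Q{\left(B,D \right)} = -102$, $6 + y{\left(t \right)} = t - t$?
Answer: $\sqrt{17931} \approx 133.91$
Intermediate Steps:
$y{\left(t \right)} = -6$ ($y{\left(t \right)} = -6 + \left(t - t\right) = -6 + 0 = -6$)
$\sqrt{Q{\left(y{\left(8 \right)},-193 \right)} + 18033} = \sqrt{-102 + 18033} = \sqrt{17931}$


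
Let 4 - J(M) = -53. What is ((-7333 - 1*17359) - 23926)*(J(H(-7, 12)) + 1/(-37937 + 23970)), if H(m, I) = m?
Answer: -38705664924/13967 ≈ -2.7712e+6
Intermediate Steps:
J(M) = 57 (J(M) = 4 - 1*(-53) = 4 + 53 = 57)
((-7333 - 1*17359) - 23926)*(J(H(-7, 12)) + 1/(-37937 + 23970)) = ((-7333 - 1*17359) - 23926)*(57 + 1/(-37937 + 23970)) = ((-7333 - 17359) - 23926)*(57 + 1/(-13967)) = (-24692 - 23926)*(57 - 1/13967) = -48618*796118/13967 = -38705664924/13967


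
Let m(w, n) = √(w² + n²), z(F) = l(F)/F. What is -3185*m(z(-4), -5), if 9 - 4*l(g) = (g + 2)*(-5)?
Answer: -3185*√6401/16 ≈ -15926.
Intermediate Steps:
l(g) = 19/4 + 5*g/4 (l(g) = 9/4 - (g + 2)*(-5)/4 = 9/4 - (2 + g)*(-5)/4 = 9/4 - (-10 - 5*g)/4 = 9/4 + (5/2 + 5*g/4) = 19/4 + 5*g/4)
z(F) = (19/4 + 5*F/4)/F
m(w, n) = √(n² + w²)
-3185*m(z(-4), -5) = -3185*√((-5)² + ((¼)*(19 + 5*(-4))/(-4))²) = -3185*√(25 + ((¼)*(-¼)*(19 - 20))²) = -3185*√(25 + ((¼)*(-¼)*(-1))²) = -3185*√(25 + (1/16)²) = -3185*√(25 + 1/256) = -3185*√6401/16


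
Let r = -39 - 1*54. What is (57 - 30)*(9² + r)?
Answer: -324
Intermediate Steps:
r = -93 (r = -39 - 54 = -93)
(57 - 30)*(9² + r) = (57 - 30)*(9² - 93) = 27*(81 - 93) = 27*(-12) = -324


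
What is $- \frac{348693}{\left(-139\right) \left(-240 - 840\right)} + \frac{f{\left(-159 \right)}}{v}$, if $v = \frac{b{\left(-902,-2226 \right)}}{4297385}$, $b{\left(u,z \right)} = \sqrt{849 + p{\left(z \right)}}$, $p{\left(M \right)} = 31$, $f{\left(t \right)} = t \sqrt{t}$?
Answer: $- \frac{116231}{50040} - \frac{136656843 i \sqrt{8745}}{44} \approx -2.3228 - 2.9044 \cdot 10^{8} i$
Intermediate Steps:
$f{\left(t \right)} = t^{\frac{3}{2}}$
$b{\left(u,z \right)} = 4 \sqrt{55}$ ($b{\left(u,z \right)} = \sqrt{849 + 31} = \sqrt{880} = 4 \sqrt{55}$)
$v = \frac{4 \sqrt{55}}{4297385} \approx 6.903 \cdot 10^{-6}$
$- \frac{348693}{\left(-139\right) \left(-240 - 840\right)} + \frac{f{\left(-159 \right)}}{v} = - \frac{348693}{\left(-139\right) \left(-240 - 840\right)} + \frac{\left(-159\right)^{\frac{3}{2}}}{\frac{4}{4297385} \sqrt{55}} = - \frac{348693}{\left(-139\right) \left(-1080\right)} + - 159 i \sqrt{159} \frac{859477 \sqrt{55}}{44} = - \frac{348693}{150120} - \frac{136656843 i \sqrt{8745}}{44} = \left(-348693\right) \frac{1}{150120} - \frac{136656843 i \sqrt{8745}}{44} = - \frac{116231}{50040} - \frac{136656843 i \sqrt{8745}}{44}$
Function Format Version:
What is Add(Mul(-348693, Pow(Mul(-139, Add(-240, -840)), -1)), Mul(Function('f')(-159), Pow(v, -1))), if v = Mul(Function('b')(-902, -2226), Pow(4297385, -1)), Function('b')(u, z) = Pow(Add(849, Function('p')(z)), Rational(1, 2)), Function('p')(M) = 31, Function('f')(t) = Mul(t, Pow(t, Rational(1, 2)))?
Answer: Add(Rational(-116231, 50040), Mul(Rational(-136656843, 44), I, Pow(8745, Rational(1, 2)))) ≈ Add(-2.3228, Mul(-2.9044e+8, I))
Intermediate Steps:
Function('f')(t) = Pow(t, Rational(3, 2))
Function('b')(u, z) = Mul(4, Pow(55, Rational(1, 2))) (Function('b')(u, z) = Pow(Add(849, 31), Rational(1, 2)) = Pow(880, Rational(1, 2)) = Mul(4, Pow(55, Rational(1, 2))))
v = Mul(Rational(4, 4297385), Pow(55, Rational(1, 2))) (v = Mul(Mul(4, Pow(55, Rational(1, 2))), Pow(4297385, -1)) = Mul(Mul(4, Pow(55, Rational(1, 2))), Rational(1, 4297385)) = Mul(Rational(4, 4297385), Pow(55, Rational(1, 2))) ≈ 6.9030e-6)
Add(Mul(-348693, Pow(Mul(-139, Add(-240, -840)), -1)), Mul(Function('f')(-159), Pow(v, -1))) = Add(Mul(-348693, Pow(Mul(-139, Add(-240, -840)), -1)), Mul(Pow(-159, Rational(3, 2)), Pow(Mul(Rational(4, 4297385), Pow(55, Rational(1, 2))), -1))) = Add(Mul(-348693, Pow(Mul(-139, -1080), -1)), Mul(Mul(-159, I, Pow(159, Rational(1, 2))), Mul(Rational(859477, 44), Pow(55, Rational(1, 2))))) = Add(Mul(-348693, Pow(150120, -1)), Mul(Rational(-136656843, 44), I, Pow(8745, Rational(1, 2)))) = Add(Mul(-348693, Rational(1, 150120)), Mul(Rational(-136656843, 44), I, Pow(8745, Rational(1, 2)))) = Add(Rational(-116231, 50040), Mul(Rational(-136656843, 44), I, Pow(8745, Rational(1, 2))))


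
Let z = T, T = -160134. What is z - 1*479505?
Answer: -639639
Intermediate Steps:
z = -160134
z - 1*479505 = -160134 - 1*479505 = -160134 - 479505 = -639639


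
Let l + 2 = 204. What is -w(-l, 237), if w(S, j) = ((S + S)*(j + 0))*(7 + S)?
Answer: -18670860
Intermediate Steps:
l = 202 (l = -2 + 204 = 202)
w(S, j) = 2*S*j*(7 + S) (w(S, j) = ((2*S)*j)*(7 + S) = (2*S*j)*(7 + S) = 2*S*j*(7 + S))
-w(-l, 237) = -2*(-1*202)*237*(7 - 1*202) = -2*(-202)*237*(7 - 202) = -2*(-202)*237*(-195) = -1*18670860 = -18670860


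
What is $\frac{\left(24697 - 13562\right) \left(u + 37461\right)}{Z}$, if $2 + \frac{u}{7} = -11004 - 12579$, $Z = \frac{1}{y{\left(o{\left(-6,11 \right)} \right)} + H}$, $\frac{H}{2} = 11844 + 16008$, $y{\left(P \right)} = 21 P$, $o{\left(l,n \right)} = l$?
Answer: $-78987708703020$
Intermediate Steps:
$H = 55704$ ($H = 2 \left(11844 + 16008\right) = 2 \cdot 27852 = 55704$)
$Z = \frac{1}{55578}$ ($Z = \frac{1}{21 \left(-6\right) + 55704} = \frac{1}{-126 + 55704} = \frac{1}{55578} \approx 1.7993 \cdot 10^{-5}$)
$u = -165095$ ($u = -14 + 7 \left(-11004 - 12579\right) = -14 + 7 \left(-23583\right) = -14 - 165081 = -165095$)
$\frac{\left(24697 - 13562\right) \left(u + 37461\right)}{Z} = \left(24697 - 13562\right) \left(-165095 + 37461\right) \frac{1}{\frac{1}{55578}} = 11135 \left(-127634\right) 55578 = \left(-1421204590\right) 55578 = -78987708703020$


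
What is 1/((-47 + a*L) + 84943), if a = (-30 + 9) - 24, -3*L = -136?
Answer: 1/82856 ≈ 1.2069e-5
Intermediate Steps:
L = 136/3 (L = -⅓*(-136) = 136/3 ≈ 45.333)
a = -45 (a = -21 - 24 = -45)
1/((-47 + a*L) + 84943) = 1/((-47 - 45*136/3) + 84943) = 1/((-47 - 2040) + 84943) = 1/(-2087 + 84943) = 1/82856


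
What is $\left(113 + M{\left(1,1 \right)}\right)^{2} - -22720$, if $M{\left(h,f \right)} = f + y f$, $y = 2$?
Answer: $36176$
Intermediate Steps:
$M{\left(h,f \right)} = 3 f$ ($M{\left(h,f \right)} = f + 2 f = 3 f$)
$\left(113 + M{\left(1,1 \right)}\right)^{2} - -22720 = \left(113 + 3 \cdot 1\right)^{2} - -22720 = \left(113 + 3\right)^{2} + 22720 = 116^{2} + 22720 = 13456 + 22720 = 36176$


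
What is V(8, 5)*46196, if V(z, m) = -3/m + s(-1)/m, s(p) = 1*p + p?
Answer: -46196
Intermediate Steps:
s(p) = 2*p (s(p) = p + p = 2*p)
V(z, m) = -5/m (V(z, m) = -3/m + (2*(-1))/m = -3/m - 2/m = -5/m)
V(8, 5)*46196 = -5/5*46196 = -5*⅕*46196 = -1*46196 = -46196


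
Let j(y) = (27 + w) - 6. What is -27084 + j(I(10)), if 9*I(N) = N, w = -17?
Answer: -27080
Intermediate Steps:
I(N) = N/9
j(y) = 4 (j(y) = (27 - 17) - 6 = 10 - 6 = 4)
-27084 + j(I(10)) = -27084 + 4 = -27080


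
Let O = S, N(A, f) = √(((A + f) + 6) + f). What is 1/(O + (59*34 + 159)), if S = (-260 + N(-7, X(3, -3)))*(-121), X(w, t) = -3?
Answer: 33625/1130743112 + 121*I*√7/1130743112 ≈ 2.9737e-5 + 2.8312e-7*I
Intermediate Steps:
N(A, f) = √(6 + A + 2*f) (N(A, f) = √((6 + A + f) + f) = √(6 + A + 2*f))
S = 31460 - 121*I*√7 (S = (-260 + √(6 - 7 + 2*(-3)))*(-121) = (-260 + √(6 - 7 - 6))*(-121) = (-260 + √(-7))*(-121) = (-260 + I*√7)*(-121) = 31460 - 121*I*√7 ≈ 31460.0 - 320.14*I)
O = 31460 - 121*I*√7 ≈ 31460.0 - 320.14*I
1/(O + (59*34 + 159)) = 1/((31460 - 121*I*√7) + (59*34 + 159)) = 1/((31460 - 121*I*√7) + (2006 + 159)) = 1/((31460 - 121*I*√7) + 2165) = 1/(33625 - 121*I*√7)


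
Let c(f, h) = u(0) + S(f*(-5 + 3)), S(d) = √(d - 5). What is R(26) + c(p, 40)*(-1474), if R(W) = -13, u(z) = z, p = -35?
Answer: -13 - 1474*√65 ≈ -11897.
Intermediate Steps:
S(d) = √(-5 + d)
c(f, h) = √(-5 - 2*f) (c(f, h) = 0 + √(-5 + f*(-5 + 3)) = 0 + √(-5 + f*(-2)) = 0 + √(-5 - 2*f) = √(-5 - 2*f))
R(26) + c(p, 40)*(-1474) = -13 + √(-5 - 2*(-35))*(-1474) = -13 + √(-5 + 70)*(-1474) = -13 + √65*(-1474) = -13 - 1474*√65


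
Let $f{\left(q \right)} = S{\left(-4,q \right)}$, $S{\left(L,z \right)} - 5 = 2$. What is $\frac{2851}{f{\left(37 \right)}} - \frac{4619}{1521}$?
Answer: $\frac{4304038}{10647} \approx 404.25$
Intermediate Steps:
$S{\left(L,z \right)} = 7$ ($S{\left(L,z \right)} = 5 + 2 = 7$)
$f{\left(q \right)} = 7$
$\frac{2851}{f{\left(37 \right)}} - \frac{4619}{1521} = \frac{2851}{7} - \frac{4619}{1521} = \frac{4304038}{10647}$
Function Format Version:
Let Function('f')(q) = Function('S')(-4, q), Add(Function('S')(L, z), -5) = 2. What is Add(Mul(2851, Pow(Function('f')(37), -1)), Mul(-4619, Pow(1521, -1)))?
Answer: Rational(4304038, 10647) ≈ 404.25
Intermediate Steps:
Function('S')(L, z) = 7 (Function('S')(L, z) = Add(5, 2) = 7)
Function('f')(q) = 7
Add(Mul(2851, Pow(Function('f')(37), -1)), Mul(-4619, Pow(1521, -1))) = Add(Mul(2851, Pow(7, -1)), Mul(-4619, Pow(1521, -1))) = Add(Mul(2851, Rational(1, 7)), Mul(-4619, Rational(1, 1521))) = Add(Rational(2851, 7), Rational(-4619, 1521)) = Rational(4304038, 10647)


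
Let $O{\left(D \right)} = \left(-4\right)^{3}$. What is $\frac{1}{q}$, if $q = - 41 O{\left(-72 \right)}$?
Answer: $\frac{1}{2624} \approx 0.0003811$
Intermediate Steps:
$O{\left(D \right)} = -64$
$q = 2624$ ($q = \left(-41\right) \left(-64\right) = 2624$)
$\frac{1}{q} = \frac{1}{2624}$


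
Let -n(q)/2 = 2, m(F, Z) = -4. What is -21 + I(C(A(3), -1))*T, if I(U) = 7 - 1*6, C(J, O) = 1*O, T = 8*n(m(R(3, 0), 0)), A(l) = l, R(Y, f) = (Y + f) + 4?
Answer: -53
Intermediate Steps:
R(Y, f) = 4 + Y + f
n(q) = -4 (n(q) = -2*2 = -4)
T = -32 (T = 8*(-4) = -32)
C(J, O) = O
I(U) = 1 (I(U) = 7 - 6 = 1)
-21 + I(C(A(3), -1))*T = -21 + 1*(-32) = -21 - 32 = -53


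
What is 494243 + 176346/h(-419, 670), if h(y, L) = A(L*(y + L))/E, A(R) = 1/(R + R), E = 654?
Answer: 38790188214803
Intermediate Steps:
A(R) = 1/(2*R)
h(y, L) = 1/(1308*L*(L + y)) (h(y, L) = (1/(2*((L*(y + L)))))/654 = (1/(2*((L*(L + y)))))*(1/654) = ((1/(L*(L + y)))/2)*(1/654) = (1/(2*L*(L + y)))*(1/654) = 1/(1308*L*(L + y)))
494243 + 176346/h(-419, 670) = 494243 + 176346/(((1/1308)/(670*(670 - 419)))) = 494243 + 176346/(((1/1308)*(1/670)/251)) = 494243 + 176346/(((1/1308)*(1/670)*(1/251))) = 494243 + 176346/(1/219966360) = 494243 + 176346*219966360 = 494243 + 38790187720560 = 38790188214803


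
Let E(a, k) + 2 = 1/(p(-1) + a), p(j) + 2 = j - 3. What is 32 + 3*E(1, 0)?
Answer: 127/5 ≈ 25.400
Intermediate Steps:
p(j) = -5 + j (p(j) = -2 + (j - 3) = -2 + (-3 + j) = -5 + j)
E(a, k) = -2 + 1/(-6 + a) (E(a, k) = -2 + 1/((-5 - 1) + a) = -2 + 1/(-6 + a))
32 + 3*E(1, 0) = 32 + 3*((13 - 2*1)/(-6 + 1)) = 32 + 3*((13 - 2)/(-5)) = 32 + 3*(-1/5*11) = 32 + 3*(-11/5) = 32 - 33/5 = 127/5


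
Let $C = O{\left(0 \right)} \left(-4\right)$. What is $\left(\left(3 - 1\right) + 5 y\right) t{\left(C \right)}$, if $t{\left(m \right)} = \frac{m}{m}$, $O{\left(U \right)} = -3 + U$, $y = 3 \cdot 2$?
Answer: $32$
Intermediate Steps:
$y = 6$
$C = 12$ ($C = \left(-3 + 0\right) \left(-4\right) = \left(-3\right) \left(-4\right) = 12$)
$t{\left(m \right)} = 1$
$\left(\left(3 - 1\right) + 5 y\right) t{\left(C \right)} = \left(\left(3 - 1\right) + 5 \cdot 6\right) 1 = \left(2 + 30\right) 1 = 32 \cdot 1 = 32$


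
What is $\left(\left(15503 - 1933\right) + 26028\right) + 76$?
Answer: $39674$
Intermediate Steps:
$\left(\left(15503 - 1933\right) + 26028\right) + 76 = \left(13570 + 26028\right) + 76 = 39598 + 76 = 39674$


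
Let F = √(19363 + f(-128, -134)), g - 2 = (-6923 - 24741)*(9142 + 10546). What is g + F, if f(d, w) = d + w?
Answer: -623400830 + √19101 ≈ -6.2340e+8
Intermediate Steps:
g = -623400830 (g = 2 + (-6923 - 24741)*(9142 + 10546) = 2 - 31664*19688 = 2 - 623400832 = -623400830)
F = √19101 (F = √(19363 + (-128 - 134)) = √(19363 - 262) = √19101 ≈ 138.21)
g + F = -623400830 + √19101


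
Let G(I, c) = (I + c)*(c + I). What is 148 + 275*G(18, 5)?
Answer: 145623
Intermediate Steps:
G(I, c) = (I + c)² (G(I, c) = (I + c)*(I + c) = (I + c)²)
148 + 275*G(18, 5) = 148 + 275*(18 + 5)² = 148 + 275*23² = 148 + 275*529 = 148 + 145475 = 145623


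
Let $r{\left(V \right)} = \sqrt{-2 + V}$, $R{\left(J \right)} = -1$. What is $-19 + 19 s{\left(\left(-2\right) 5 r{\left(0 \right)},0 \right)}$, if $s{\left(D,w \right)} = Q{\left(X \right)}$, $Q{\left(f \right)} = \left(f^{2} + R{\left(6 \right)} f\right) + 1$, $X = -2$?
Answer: $114$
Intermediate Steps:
$Q{\left(f \right)} = 1 + f^{2} - f$ ($Q{\left(f \right)} = \left(f^{2} - f\right) + 1 = 1 + f^{2} - f$)
$s{\left(D,w \right)} = 7$ ($s{\left(D,w \right)} = 1 + \left(-2\right)^{2} - -2 = 1 + 4 + 2 = 7$)
$-19 + 19 s{\left(\left(-2\right) 5 r{\left(0 \right)},0 \right)} = -19 + 19 \cdot 7 = -19 + 133 = 114$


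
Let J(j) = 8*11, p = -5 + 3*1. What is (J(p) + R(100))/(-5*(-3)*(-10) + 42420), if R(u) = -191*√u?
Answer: -911/21135 ≈ -0.043104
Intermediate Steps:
p = -2 (p = -5 + 3 = -2)
J(j) = 88
(J(p) + R(100))/(-5*(-3)*(-10) + 42420) = (88 - 191*√100)/(-5*(-3)*(-10) + 42420) = (88 - 191*10)/(15*(-10) + 42420) = (88 - 1910)/(-150 + 42420) = -1822/42270 = -1822*1/42270 = -911/21135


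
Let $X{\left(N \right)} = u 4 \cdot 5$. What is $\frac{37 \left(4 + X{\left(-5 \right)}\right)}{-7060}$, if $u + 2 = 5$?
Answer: $- \frac{592}{1765} \approx -0.33541$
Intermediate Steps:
$u = 3$ ($u = -2 + 5 = 3$)
$X{\left(N \right)} = 60$ ($X{\left(N \right)} = 3 \cdot 4 \cdot 5 = 12 \cdot 5 = 60$)
$\frac{37 \left(4 + X{\left(-5 \right)}\right)}{-7060} = \frac{37 \left(4 + 60\right)}{-7060} = 37 \cdot 64 \left(- \frac{1}{7060}\right) = 2368 \left(- \frac{1}{7060}\right) = - \frac{592}{1765}$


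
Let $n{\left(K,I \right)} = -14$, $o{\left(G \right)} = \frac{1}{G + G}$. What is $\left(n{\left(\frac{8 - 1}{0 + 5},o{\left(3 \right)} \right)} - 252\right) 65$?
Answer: $-17290$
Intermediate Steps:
$o{\left(G \right)} = \frac{1}{2 G}$
$\left(n{\left(\frac{8 - 1}{0 + 5},o{\left(3 \right)} \right)} - 252\right) 65 = \left(-14 - 252\right) 65 = \left(-266\right) 65 = -17290$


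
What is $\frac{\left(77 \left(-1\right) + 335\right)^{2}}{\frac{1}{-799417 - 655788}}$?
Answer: $-96864265620$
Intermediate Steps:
$\frac{\left(77 \left(-1\right) + 335\right)^{2}}{\frac{1}{-799417 - 655788}} = \frac{\left(-77 + 335\right)^{2}}{\frac{1}{-1455205}} = \frac{258^{2}}{- \frac{1}{1455205}} = 66564 \left(-1455205\right) = -96864265620$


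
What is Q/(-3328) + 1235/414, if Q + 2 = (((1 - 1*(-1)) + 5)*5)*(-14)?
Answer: 539221/172224 ≈ 3.1309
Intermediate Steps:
Q = -492 (Q = -2 + (((1 - 1*(-1)) + 5)*5)*(-14) = -2 + (((1 + 1) + 5)*5)*(-14) = -2 + ((2 + 5)*5)*(-14) = -2 + (7*5)*(-14) = -2 + 35*(-14) = -2 - 490 = -492)
Q/(-3328) + 1235/414 = -492/(-3328) + 1235/414 = -492*(-1/3328) + 1235*(1/414) = 123/832 + 1235/414 = 539221/172224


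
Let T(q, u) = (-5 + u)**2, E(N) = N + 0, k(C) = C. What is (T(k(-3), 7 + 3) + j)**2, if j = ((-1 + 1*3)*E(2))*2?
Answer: 1089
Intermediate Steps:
E(N) = N
j = 8 (j = ((-1 + 1*3)*2)*2 = ((-1 + 3)*2)*2 = (2*2)*2 = 4*2 = 8)
(T(k(-3), 7 + 3) + j)**2 = ((-5 + (7 + 3))**2 + 8)**2 = ((-5 + 10)**2 + 8)**2 = (5**2 + 8)**2 = (25 + 8)**2 = 33**2 = 1089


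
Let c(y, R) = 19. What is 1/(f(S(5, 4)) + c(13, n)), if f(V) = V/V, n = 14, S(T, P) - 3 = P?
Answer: 1/20 ≈ 0.050000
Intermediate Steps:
S(T, P) = 3 + P
f(V) = 1
1/(f(S(5, 4)) + c(13, n)) = 1/(1 + 19) = 1/20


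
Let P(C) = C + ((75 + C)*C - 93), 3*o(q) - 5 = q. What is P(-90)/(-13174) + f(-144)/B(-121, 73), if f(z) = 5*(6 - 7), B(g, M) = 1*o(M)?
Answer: -24053/85631 ≈ -0.28089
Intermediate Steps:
o(q) = 5/3 + q/3
B(g, M) = 5/3 + M/3 (B(g, M) = 1*(5/3 + M/3) = 5/3 + M/3)
P(C) = -93 + C + C*(75 + C) (P(C) = C + (C*(75 + C) - 93) = C + (-93 + C*(75 + C)) = -93 + C + C*(75 + C))
f(z) = -5 (f(z) = 5*(-1) = -5)
P(-90)/(-13174) + f(-144)/B(-121, 73) = (-93 + (-90)**2 + 76*(-90))/(-13174) - 5/(5/3 + (1/3)*73) = (-93 + 8100 - 6840)*(-1/13174) - 5/(5/3 + 73/3) = 1167*(-1/13174) - 5/26 = -1167/13174 - 5*1/26 = -1167/13174 - 5/26 = -24053/85631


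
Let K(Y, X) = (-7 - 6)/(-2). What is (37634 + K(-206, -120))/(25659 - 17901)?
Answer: 75281/15516 ≈ 4.8518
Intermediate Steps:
K(Y, X) = 13/2 (K(Y, X) = -½*(-13) = 13/2)
(37634 + K(-206, -120))/(25659 - 17901) = (37634 + 13/2)/(25659 - 17901) = (75281/2)/7758 = (75281/2)*(1/7758) = 75281/15516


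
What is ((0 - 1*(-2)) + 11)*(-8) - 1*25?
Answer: -129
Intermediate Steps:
((0 - 1*(-2)) + 11)*(-8) - 1*25 = ((0 + 2) + 11)*(-8) - 25 = (2 + 11)*(-8) - 25 = 13*(-8) - 25 = -104 - 25 = -129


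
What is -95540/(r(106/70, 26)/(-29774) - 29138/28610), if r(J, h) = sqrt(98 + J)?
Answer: 123559246296941902487600/1317139723145256637 - 1047781317228982200*sqrt(1505)/1317139723145256637 ≈ 93778.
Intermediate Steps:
-95540/(r(106/70, 26)/(-29774) - 29138/28610) = -95540/(sqrt(98 + 106/70)/(-29774) - 29138/28610) = -95540/(sqrt(98 + 106*(1/70))*(-1/29774) - 29138*1/28610) = -95540/(sqrt(98 + 53/35)*(-1/29774) - 14569/14305) = -95540/(sqrt(3483/35)*(-1/29774) - 14569/14305) = -95540/((9*sqrt(1505)/35)*(-1/29774) - 14569/14305) = -95540/(-9*sqrt(1505)/1042090 - 14569/14305) = -95540/(-14569/14305 - 9*sqrt(1505)/1042090)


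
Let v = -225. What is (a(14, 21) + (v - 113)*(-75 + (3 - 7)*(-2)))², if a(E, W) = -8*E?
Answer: 507781156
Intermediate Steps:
(a(14, 21) + (v - 113)*(-75 + (3 - 7)*(-2)))² = (-8*14 + (-225 - 113)*(-75 + (3 - 7)*(-2)))² = (-112 - 338*(-75 - 4*(-2)))² = (-112 - 338*(-75 + 8))² = (-112 - 338*(-67))² = (-112 + 22646)² = 22534² = 507781156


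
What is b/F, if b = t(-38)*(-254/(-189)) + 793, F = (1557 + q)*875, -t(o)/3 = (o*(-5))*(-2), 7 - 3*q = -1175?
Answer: 146479/107548875 ≈ 0.0013620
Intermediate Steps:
q = 394 (q = 7/3 - 1/3*(-1175) = 7/3 + 1175/3 = 394)
t(o) = -30*o (t(o) = -3*o*(-5)*(-2) = -3*(-5*o)*(-2) = -30*o)
F = 1707125 (F = (1557 + 394)*875 = 1951*875 = 1707125)
b = 146479/63 (b = (-30*(-38))*(-254/(-189)) + 793 = 1140*(-254*(-1/189)) + 793 = 1140*(254/189) + 793 = 96520/63 + 793 = 146479/63 ≈ 2325.1)
b/F = (146479/63)/1707125 = (146479/63)*(1/1707125) = 146479/107548875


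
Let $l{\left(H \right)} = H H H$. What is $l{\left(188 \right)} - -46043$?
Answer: $6690715$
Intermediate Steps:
$l{\left(H \right)} = H^{3}$ ($l{\left(H \right)} = H^{2} H = H^{3}$)
$l{\left(188 \right)} - -46043 = 188^{3} - -46043 = 6644672 + 46043 = 6690715$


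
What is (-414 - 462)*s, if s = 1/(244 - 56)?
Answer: -219/47 ≈ -4.6596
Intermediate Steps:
s = 1/188 ≈ 0.0053191
(-414 - 462)*s = (-414 - 462)*(1/188) = -876*1/188 = -219/47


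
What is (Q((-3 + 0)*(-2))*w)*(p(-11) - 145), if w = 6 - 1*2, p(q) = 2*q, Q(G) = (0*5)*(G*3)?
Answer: 0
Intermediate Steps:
Q(G) = 0 (Q(G) = 0*(3*G) = 0)
w = 4 (w = 6 - 2 = 4)
(Q((-3 + 0)*(-2))*w)*(p(-11) - 145) = (0*4)*(2*(-11) - 145) = 0*(-22 - 145) = 0*(-167) = 0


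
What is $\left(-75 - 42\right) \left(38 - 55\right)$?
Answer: $1989$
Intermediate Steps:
$\left(-75 - 42\right) \left(38 - 55\right) = \left(-117\right) \left(-17\right) = 1989$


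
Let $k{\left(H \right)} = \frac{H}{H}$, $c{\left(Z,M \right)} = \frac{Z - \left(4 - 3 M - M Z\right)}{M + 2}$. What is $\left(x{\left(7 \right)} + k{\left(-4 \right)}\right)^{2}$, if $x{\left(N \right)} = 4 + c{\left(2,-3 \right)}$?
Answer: $484$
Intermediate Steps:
$c{\left(Z,M \right)} = \frac{-4 + Z + 3 M + M Z}{2 + M}$ ($c{\left(Z,M \right)} = \frac{Z - \left(4 - 3 M - M Z\right)}{2 + M} = \frac{Z + \left(-4 + 3 M + M Z\right)}{2 + M} = \frac{-4 + Z + 3 M + M Z}{2 + M}$)
$k{\left(H \right)} = 1$
$x{\left(N \right)} = 21$ ($x{\left(N \right)} = 4 + \frac{-4 + 2 + 3 \left(-3\right) - 6}{2 - 3} = 4 + \frac{-4 + 2 - 9 - 6}{-1} = 4 - -17 = 4 + 17 = 21$)
$\left(x{\left(7 \right)} + k{\left(-4 \right)}\right)^{2} = \left(21 + 1\right)^{2} = 22^{2} = 484$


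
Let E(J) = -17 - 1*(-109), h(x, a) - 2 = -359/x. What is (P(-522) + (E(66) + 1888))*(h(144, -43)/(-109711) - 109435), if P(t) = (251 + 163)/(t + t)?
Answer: -198506669595441673/916306272 ≈ -2.1664e+8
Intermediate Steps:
h(x, a) = 2 - 359/x
E(J) = 92 (E(J) = -17 + 109 = 92)
P(t) = 207/t (P(t) = 414/((2*t)) = 414*(1/(2*t)) = 207/t)
(P(-522) + (E(66) + 1888))*(h(144, -43)/(-109711) - 109435) = (207/(-522) + (92 + 1888))*((2 - 359/144)/(-109711) - 109435) = (207*(-1/522) + 1980)*((2 - 359*1/144)*(-1/109711) - 109435) = (-23/58 + 1980)*((2 - 359/144)*(-1/109711) - 109435) = 114817*(-71/144*(-1/109711) - 109435)/58 = 114817*(71/15798384 - 109435)/58 = (114817/58)*(-1728896152969/15798384) = -198506669595441673/916306272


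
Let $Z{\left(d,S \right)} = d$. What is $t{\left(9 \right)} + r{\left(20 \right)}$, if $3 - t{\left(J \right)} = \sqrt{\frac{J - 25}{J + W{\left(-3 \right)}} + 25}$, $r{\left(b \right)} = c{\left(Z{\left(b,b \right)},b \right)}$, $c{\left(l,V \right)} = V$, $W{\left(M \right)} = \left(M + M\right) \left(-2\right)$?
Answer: $23 - \frac{\sqrt{10689}}{21} \approx 18.077$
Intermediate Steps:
$W{\left(M \right)} = - 4 M$ ($W{\left(M \right)} = 2 M \left(-2\right) = - 4 M$)
$r{\left(b \right)} = b$
$t{\left(J \right)} = 3 - \sqrt{25 + \frac{-25 + J}{12 + J}}$ ($t{\left(J \right)} = 3 - \sqrt{\frac{J - 25}{J - -12} + 25} = 3 - \sqrt{\frac{-25 + J}{J + 12} + 25} = 3 - \sqrt{\frac{-25 + J}{12 + J} + 25} = 3 - \sqrt{25 + \frac{-25 + J}{12 + J}}$)
$t{\left(9 \right)} + r{\left(20 \right)} = \left(3 - \sqrt{\frac{275 + 26 \cdot 9}{12 + 9}}\right) + 20 = \left(3 - \sqrt{\frac{275 + 234}{21}}\right) + 20 = \left(3 - \sqrt{\frac{1}{21} \cdot 509}\right) + 20 = \left(3 - \sqrt{\frac{509}{21}}\right) + 20 = \left(3 - \frac{\sqrt{10689}}{21}\right) + 20 = 23 - \frac{\sqrt{10689}}{21}$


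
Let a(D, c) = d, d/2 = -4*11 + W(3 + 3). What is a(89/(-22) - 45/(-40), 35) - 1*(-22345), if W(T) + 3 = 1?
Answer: 22253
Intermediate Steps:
W(T) = -2 (W(T) = -3 + 1 = -2)
d = -92 (d = 2*(-4*11 - 2) = 2*(-44 - 2) = 2*(-46) = -92)
a(D, c) = -92
a(89/(-22) - 45/(-40), 35) - 1*(-22345) = -92 - 1*(-22345) = -92 + 22345 = 22253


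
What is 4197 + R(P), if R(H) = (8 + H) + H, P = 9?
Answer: 4223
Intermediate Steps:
R(H) = 8 + 2*H
4197 + R(P) = 4197 + (8 + 2*9) = 4197 + (8 + 18) = 4197 + 26 = 4223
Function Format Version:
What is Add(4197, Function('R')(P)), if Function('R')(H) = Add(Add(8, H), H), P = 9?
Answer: 4223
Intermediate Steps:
Function('R')(H) = Add(8, Mul(2, H))
Add(4197, Function('R')(P)) = Add(4197, Add(8, Mul(2, 9))) = Add(4197, Add(8, 18)) = Add(4197, 26) = 4223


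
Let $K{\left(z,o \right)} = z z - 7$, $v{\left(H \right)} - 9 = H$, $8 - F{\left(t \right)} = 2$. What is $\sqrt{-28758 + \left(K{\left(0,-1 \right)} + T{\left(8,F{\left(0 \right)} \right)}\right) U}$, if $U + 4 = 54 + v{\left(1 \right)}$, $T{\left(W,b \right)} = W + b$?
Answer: $i \sqrt{28338} \approx 168.34 i$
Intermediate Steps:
$F{\left(t \right)} = 6$ ($F{\left(t \right)} = 8 - 2 = 6$)
$v{\left(H \right)} = 9 + H$
$K{\left(z,o \right)} = -7 + z^{2}$ ($K{\left(z,o \right)} = z^{2} - 7 = -7 + z^{2}$)
$U = 60$ ($U = -4 + \left(54 + \left(9 + 1\right)\right) = -4 + \left(54 + 10\right) = -4 + 64 = 60$)
$\sqrt{-28758 + \left(K{\left(0,-1 \right)} + T{\left(8,F{\left(0 \right)} \right)}\right) U} = \sqrt{-28758 + \left(\left(-7 + 0^{2}\right) + \left(8 + 6\right)\right) 60} = \sqrt{-28758 + \left(\left(-7 + 0\right) + 14\right) 60} = \sqrt{-28758 + \left(-7 + 14\right) 60} = \sqrt{-28758 + 7 \cdot 60} = \sqrt{-28758 + 420} = \sqrt{-28338} = i \sqrt{28338}$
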